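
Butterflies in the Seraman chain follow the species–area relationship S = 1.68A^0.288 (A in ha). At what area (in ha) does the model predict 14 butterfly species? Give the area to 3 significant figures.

14 = 1.68 × A^0.288  ⇒  A^0.288 = 14/1.68 = 8.333
ln A = ln(8.333) / 0.288 = 2.1203 / 0.288 = 7.3620
A = e^7.3620 ≈ 1575 ha

1580 ha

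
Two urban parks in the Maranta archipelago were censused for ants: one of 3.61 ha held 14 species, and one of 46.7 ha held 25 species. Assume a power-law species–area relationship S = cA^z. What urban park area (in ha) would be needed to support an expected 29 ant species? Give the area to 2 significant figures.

90 ha

z = ln(25/14) / ln(46.7/3.61) = 0.5798 / 2.5600 = 0.2265
c = 14 / 3.61^0.2265 = 14 / 1.337 = 10.47
A = (29/10.47)^(1/0.2265) ⇒ ln A = ln(2.77)/0.2265 = 4.4991
A = e^4.4991 ≈ 89.93 ha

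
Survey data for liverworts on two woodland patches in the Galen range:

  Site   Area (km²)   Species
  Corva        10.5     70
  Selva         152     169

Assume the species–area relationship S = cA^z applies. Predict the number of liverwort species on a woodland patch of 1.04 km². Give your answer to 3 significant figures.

32.7

z = ln(169/70) / ln(152/10.5) = 0.8814 / 2.6725 = 0.3298
c = 70 / 10.5^0.3298 = 70 / 2.172 = 32.23
S₃ = 32.23 × 1.04^0.3298 = 32.23 × 1.013 ≈ 32.65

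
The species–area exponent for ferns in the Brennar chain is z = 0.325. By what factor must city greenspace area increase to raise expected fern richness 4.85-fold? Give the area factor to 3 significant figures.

(A₂/A₁)^0.325 = 4.85, so A₂/A₁ = 4.85^(1/0.325) = 4.85^3.077
ln(A₂/A₁) = ln 4.85 / 0.325 = 1.5790 / 0.325 = 4.8584
A₂/A₁ = e^4.8584 ≈ 128.8

129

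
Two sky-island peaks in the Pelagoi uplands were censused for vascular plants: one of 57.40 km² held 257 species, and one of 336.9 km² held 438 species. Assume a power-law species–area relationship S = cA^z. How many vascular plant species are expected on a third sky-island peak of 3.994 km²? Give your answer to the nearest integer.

z = ln(438/257) / ln(336.9/57.4) = 0.5331 / 1.7697 = 0.3013
c = 257 / 57.4^0.3013 = 257 / 3.388 = 75.87
S₃ = 75.87 × 3.994^0.3013 = 75.87 × 1.518 ≈ 115.1

115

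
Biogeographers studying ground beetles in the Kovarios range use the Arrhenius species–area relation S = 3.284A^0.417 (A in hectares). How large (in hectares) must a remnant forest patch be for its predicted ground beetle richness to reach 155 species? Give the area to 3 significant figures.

155 = 3.284 × A^0.417  ⇒  A^0.417 = 155/3.284 = 47.2
ln A = ln(47.2) / 0.417 = 3.8544 / 0.417 = 9.2431
A = e^9.2431 ≈ 10333 hectares

10300 hectares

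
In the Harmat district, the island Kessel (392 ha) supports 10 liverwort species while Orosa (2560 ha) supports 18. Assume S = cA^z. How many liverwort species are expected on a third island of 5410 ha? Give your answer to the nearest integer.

23

z = ln(18/10) / ln(2560/392) = 0.5878 / 1.8765 = 0.3132
c = 10 / 392^0.3132 = 10 / 6.491 = 1.541
S₃ = 1.541 × 5410^0.3132 = 1.541 × 14.77 ≈ 22.75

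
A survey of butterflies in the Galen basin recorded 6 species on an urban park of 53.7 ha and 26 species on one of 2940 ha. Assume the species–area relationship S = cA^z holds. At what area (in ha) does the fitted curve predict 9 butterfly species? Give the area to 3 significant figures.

162 ha

z = ln(26/6) / ln(2940/53.7) = 1.4663 / 4.0028 = 0.3663
c = 6 / 53.7^0.3663 = 6 / 4.303 = 1.394
A = (9/1.394)^(1/0.3663) ⇒ ln A = ln(6.454)/0.3663 = 5.0902
A = e^5.0902 ≈ 162.4 ha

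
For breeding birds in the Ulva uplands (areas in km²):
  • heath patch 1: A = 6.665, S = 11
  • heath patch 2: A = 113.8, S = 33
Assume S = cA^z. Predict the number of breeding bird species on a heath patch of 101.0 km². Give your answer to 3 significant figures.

31.5

z = ln(33/11) / ln(113.8/6.665) = 1.0986 / 2.8376 = 0.3872
c = 11 / 6.665^0.3872 = 11 / 2.084 = 5.278
S₃ = 5.278 × 101^0.3872 = 5.278 × 5.97 ≈ 31.51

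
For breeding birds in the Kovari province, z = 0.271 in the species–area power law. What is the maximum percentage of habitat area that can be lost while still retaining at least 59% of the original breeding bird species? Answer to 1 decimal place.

Need (A_new/A_old)^0.271 = 0.59, so A_new/A_old = 0.59^(1/0.271) = 0.59^3.69
ln(A_new/A_old) = ln 0.59 / 0.271 = -0.5276 / 0.271 = -1.9470
A_new/A_old = e^-1.9470 ≈ 0.1427
Fraction that can be lost = 1 − 0.1427 = 0.8573

85.7%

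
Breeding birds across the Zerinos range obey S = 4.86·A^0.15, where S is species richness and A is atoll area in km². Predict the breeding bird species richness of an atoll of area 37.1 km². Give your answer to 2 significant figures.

S = 4.86 × 37.1^0.15 = 4.86 × 1.72 ≈ 8.357

8.4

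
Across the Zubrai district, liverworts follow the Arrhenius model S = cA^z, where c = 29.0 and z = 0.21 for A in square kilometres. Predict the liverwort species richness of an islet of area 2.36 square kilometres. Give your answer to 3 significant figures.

S = 29 × 2.36^0.21
ln S = ln 29 + 0.21 × ln 2.36 = 3.3673 + 0.21 × 0.8587 = 3.5476
S = e^3.5476 ≈ 34.73

34.7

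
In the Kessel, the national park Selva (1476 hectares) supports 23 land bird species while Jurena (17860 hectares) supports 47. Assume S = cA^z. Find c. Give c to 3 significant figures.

z = ln(S₂/S₁) / ln(A₂/A₁) = ln(47/23) / ln(17860/1476) = 0.7147 / 2.4932 = 0.2866
c = S₁ / A₁^z = 23 / 1476^0.2866 = 23 / 8.098 = 2.84

2.84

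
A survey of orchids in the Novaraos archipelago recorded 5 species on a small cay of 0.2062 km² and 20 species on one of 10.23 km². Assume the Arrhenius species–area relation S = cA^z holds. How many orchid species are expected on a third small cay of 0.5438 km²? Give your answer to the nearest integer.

z = ln(20/5) / ln(10.23/0.2062) = 1.3863 / 3.9042 = 0.3551
c = 5 / 0.2062^0.3551 = 5 / 0.5708 = 8.759
S₃ = 8.759 × 0.5438^0.3551 = 8.759 × 0.8055 ≈ 7.055

7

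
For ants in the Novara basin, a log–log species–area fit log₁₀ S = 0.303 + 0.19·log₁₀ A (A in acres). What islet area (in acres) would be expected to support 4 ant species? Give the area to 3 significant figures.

37.5 acres

4 = 2.009 × A^0.19  ⇒  A^0.19 = 4/2.009 = 1.991
ln A = ln(1.991) / 0.19 = 0.6886 / 0.19 = 3.6243
A = e^3.6243 ≈ 37.5 acres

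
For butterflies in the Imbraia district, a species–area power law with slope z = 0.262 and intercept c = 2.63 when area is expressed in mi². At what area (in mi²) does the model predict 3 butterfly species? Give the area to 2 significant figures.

3 = 2.63 × A^0.262  ⇒  A^0.262 = 3/2.63 = 1.141
ln A = ln(1.141) / 0.262 = 0.1316 / 0.262 = 0.5024
A = e^0.5024 ≈ 1.653 mi²

1.7 mi²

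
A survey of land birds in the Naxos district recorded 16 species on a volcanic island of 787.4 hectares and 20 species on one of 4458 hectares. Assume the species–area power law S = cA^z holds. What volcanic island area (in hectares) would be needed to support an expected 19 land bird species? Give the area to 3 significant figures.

2990 hectares

z = ln(20/16) / ln(4458/787.4) = 0.2231 / 1.7337 = 0.1287
c = 16 / 787.4^0.1287 = 16 / 2.359 = 6.782
A = (19/6.782)^(1/0.1287) ⇒ ln A = ln(2.802)/0.1287 = 8.0039
A = e^8.0039 ≈ 2993 hectares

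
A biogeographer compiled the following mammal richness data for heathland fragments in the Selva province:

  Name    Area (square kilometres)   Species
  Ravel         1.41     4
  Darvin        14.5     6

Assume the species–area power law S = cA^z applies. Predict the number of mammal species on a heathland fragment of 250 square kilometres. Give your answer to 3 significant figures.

z = ln(6/4) / ln(14.5/1.41) = 0.4055 / 2.3306 = 0.1740
c = 4 / 1.41^0.1740 = 4 / 1.062 = 3.768
S₃ = 3.768 × 250^0.1740 = 3.768 × 2.613 ≈ 9.847

9.85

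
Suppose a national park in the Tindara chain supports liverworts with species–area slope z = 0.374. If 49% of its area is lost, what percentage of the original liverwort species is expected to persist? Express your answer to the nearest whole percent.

S_new/S_old = (A_new/A_old)^z = 0.51^0.374
= exp(0.374 × ln 0.51) = exp(0.374 × -0.6733) = exp(-0.2518) ≈ 0.7774

78%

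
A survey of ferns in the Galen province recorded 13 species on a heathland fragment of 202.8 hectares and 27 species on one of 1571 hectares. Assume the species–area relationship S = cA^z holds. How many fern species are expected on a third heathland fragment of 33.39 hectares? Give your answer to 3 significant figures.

6.83

z = ln(27/13) / ln(1571/202.8) = 0.7309 / 2.0472 = 0.3570
c = 13 / 202.8^0.3570 = 13 / 6.663 = 1.951
S₃ = 1.951 × 33.39^0.3570 = 1.951 × 3.499 ≈ 6.827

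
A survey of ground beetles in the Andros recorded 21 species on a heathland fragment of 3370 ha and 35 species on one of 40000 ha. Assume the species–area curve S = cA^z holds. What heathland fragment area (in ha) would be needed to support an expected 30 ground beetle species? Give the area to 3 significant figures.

19000 ha

z = ln(35/21) / ln(40000/3370) = 0.5108 / 2.4740 = 0.2065
c = 21 / 3370^0.2065 = 21 / 5.35 = 3.925
A = (30/3.925)^(1/0.2065) ⇒ ln A = ln(7.643)/0.2065 = 9.8501
A = e^9.8501 ≈ 18960 ha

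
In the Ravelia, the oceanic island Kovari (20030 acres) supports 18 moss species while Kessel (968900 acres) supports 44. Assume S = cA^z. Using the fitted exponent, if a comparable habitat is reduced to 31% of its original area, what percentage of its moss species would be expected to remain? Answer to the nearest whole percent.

z = ln(44/18) / ln(968900/20030) = 0.8938 / 3.8789 = 0.2304
S_new/S_old = (A_new/A_old)^z = 0.31^0.2304 = exp(0.2304 × -1.1712) = 0.7635

76%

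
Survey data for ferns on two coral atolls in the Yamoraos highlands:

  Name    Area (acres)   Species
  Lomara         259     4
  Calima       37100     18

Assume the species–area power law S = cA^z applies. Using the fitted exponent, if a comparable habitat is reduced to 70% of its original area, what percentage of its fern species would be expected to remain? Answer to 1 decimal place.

z = ln(18/4) / ln(37100/259) = 1.5041 / 4.9645 = 0.3030
S_new/S_old = (A_new/A_old)^z = 0.7^0.3030 = exp(0.3030 × -0.3567) = 0.8976

89.8%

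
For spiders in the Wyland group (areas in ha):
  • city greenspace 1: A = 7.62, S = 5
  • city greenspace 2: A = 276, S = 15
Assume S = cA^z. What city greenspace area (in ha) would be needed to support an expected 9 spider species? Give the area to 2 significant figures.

52 ha

z = ln(15/5) / ln(276/7.62) = 1.0986 / 3.5896 = 0.3061
c = 5 / 7.62^0.3061 = 5 / 1.862 = 2.686
A = (9/2.686)^(1/0.3061) ⇒ ln A = ln(3.351)/0.3061 = 3.9513
A = e^3.9513 ≈ 52 ha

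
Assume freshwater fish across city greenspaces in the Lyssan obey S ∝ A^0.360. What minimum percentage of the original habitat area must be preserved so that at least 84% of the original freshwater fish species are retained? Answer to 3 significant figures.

61.6%

Need (A_new/A_old)^0.36 = 0.84, so A_new/A_old = 0.84^(1/0.36) = 0.84^2.778
ln(A_new/A_old) = ln 0.84 / 0.36 = -0.1744 / 0.36 = -0.4843
A_new/A_old = e^-0.4843 ≈ 0.6161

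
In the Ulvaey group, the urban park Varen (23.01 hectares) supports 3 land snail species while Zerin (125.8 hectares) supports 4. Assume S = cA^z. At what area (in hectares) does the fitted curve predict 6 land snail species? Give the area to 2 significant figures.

1400 hectares

z = ln(4/3) / ln(125.8/23.01) = 0.2877 / 1.6988 = 0.1693
c = 3 / 23.01^0.1693 = 3 / 1.701 = 1.764
A = (6/1.764)^(1/0.1693) ⇒ ln A = ln(3.401)/0.1693 = 7.2290
A = e^7.2290 ≈ 1379 hectares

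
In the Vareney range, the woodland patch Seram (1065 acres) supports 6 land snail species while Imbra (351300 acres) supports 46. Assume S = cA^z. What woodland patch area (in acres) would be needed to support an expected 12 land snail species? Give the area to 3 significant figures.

z = ln(46/6) / ln(351300/1065) = 2.0369 / 5.7987 = 0.3513
c = 6 / 1065^0.3513 = 6 / 11.57 = 0.5185
A = (12/0.5185)^(1/0.3513) ⇒ ln A = ln(23.14)/0.3513 = 8.9440
A = e^8.9440 ≈ 7662 acres

7660 acres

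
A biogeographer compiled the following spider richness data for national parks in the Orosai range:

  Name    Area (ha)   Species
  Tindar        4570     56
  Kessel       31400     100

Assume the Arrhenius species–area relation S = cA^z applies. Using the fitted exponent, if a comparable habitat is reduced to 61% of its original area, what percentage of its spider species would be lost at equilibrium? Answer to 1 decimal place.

13.8%

z = ln(100/56) / ln(31400/4570) = 0.5798 / 1.9273 = 0.3008
S_new/S_old = (A_new/A_old)^z = 0.61^0.3008 = exp(0.3008 × -0.4943) = 0.8618
Fraction lost = 1 − 0.8618 = 0.1382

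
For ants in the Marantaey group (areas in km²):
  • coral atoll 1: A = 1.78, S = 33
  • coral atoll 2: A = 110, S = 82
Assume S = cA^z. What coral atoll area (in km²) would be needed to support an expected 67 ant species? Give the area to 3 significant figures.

44.0 km²

z = ln(82/33) / ln(110/1.78) = 0.9102 / 4.1239 = 0.2207
c = 33 / 1.78^0.2207 = 33 / 1.136 = 29.06
A = (67/29.06)^(1/0.2207) ⇒ ln A = ln(2.306)/0.2207 = 3.7852
A = e^3.7852 ≈ 44.04 km²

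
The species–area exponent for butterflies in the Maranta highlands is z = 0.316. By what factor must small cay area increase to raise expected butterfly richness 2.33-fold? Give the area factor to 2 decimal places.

(A₂/A₁)^0.316 = 2.33, so A₂/A₁ = 2.33^(1/0.316) = 2.33^3.165
ln(A₂/A₁) = ln 2.33 / 0.316 = 0.8459 / 0.316 = 2.6768
A₂/A₁ = e^2.6768 ≈ 14.54

14.54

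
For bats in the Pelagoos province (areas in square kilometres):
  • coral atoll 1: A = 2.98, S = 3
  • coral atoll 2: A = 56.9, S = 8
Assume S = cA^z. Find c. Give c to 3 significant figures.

2.09

z = ln(S₂/S₁) / ln(A₂/A₁) = ln(8/3) / ln(56.9/2.98) = 0.9808 / 2.9494 = 0.3326
c = S₁ / A₁^z = 3 / 2.98^0.3326 = 3 / 1.438 = 2.086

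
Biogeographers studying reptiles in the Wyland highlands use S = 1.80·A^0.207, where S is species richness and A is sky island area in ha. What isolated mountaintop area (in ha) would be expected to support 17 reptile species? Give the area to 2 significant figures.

51000 ha

17 = 1.8 × A^0.207  ⇒  A^0.207 = 17/1.8 = 9.444
ln A = ln(9.444) / 0.207 = 2.2454 / 0.207 = 10.8475
A = e^10.8475 ≈ 51404 ha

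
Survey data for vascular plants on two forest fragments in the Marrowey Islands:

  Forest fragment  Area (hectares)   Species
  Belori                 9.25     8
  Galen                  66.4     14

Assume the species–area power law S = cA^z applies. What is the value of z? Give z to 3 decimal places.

Taking logs: ln S = ln c + z ln A, so z = (ln S₂ − ln S₁)/(ln A₂ − ln A₁).
z = ln(14/8) / ln(66.4/9.25) = ln(1.75) / ln(7.178) = 0.5596 / 1.9711 = 0.2839

0.284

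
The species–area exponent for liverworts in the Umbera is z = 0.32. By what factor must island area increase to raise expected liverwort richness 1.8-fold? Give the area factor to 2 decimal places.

6.28

(A₂/A₁)^0.32 = 1.8, so A₂/A₁ = 1.8^(1/0.32) = 1.8^3.125
ln(A₂/A₁) = ln 1.8 / 0.32 = 0.5878 / 0.32 = 1.8368
A₂/A₁ = e^1.8368 ≈ 6.277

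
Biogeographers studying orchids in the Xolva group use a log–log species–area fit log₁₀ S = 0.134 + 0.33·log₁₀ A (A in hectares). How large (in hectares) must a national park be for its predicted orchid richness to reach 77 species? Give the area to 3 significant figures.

204000 hectares

77 = 1.361 × A^0.33  ⇒  A^0.33 = 77/1.361 = 56.56
ln A = ln(56.56) / 0.33 = 4.0353 / 0.33 = 12.2281
A = e^12.2281 ≈ 204446 hectares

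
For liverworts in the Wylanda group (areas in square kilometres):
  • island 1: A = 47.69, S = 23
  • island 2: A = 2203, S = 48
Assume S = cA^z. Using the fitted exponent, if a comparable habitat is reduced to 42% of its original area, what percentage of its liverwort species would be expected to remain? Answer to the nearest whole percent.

85%

z = ln(48/23) / ln(2203/47.69) = 0.7357 / 3.8329 = 0.1919
S_new/S_old = (A_new/A_old)^z = 0.42^0.1919 = exp(0.1919 × -0.8675) = 0.8466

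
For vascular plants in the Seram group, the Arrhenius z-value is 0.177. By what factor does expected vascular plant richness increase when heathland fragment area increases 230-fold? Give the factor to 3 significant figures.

S₂/S₁ = (A₂/A₁)^z = 230^0.177
ln(S₂/S₁) = 0.177 × ln 230 = 0.177 × 5.4381 = 0.9625
S₂/S₁ = e^0.9625 ≈ 2.618

2.62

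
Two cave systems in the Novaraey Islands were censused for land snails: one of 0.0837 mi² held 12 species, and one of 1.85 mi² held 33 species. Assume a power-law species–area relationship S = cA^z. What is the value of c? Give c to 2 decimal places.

z = ln(S₂/S₁) / ln(A₂/A₁) = ln(33/12) / ln(1.85/0.0837) = 1.0116 / 3.0957 = 0.3268
c = S₁ / A₁^z = 12 / 0.0837^0.3268 = 12 / 0.4446 = 26.99

26.99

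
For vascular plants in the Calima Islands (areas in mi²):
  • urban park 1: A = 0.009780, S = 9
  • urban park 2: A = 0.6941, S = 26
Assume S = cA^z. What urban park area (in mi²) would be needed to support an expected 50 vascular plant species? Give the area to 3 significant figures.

9.60 mi²

z = ln(26/9) / ln(0.6941/0.00978) = 1.0609 / 4.2623 = 0.2489
c = 9 / 0.00978^0.2489 = 9 / 0.3161 = 28.47
A = (50/28.47)^(1/0.2489) ⇒ ln A = ln(1.756)/0.2489 = 2.2621
A = e^2.2621 ≈ 9.604 mi²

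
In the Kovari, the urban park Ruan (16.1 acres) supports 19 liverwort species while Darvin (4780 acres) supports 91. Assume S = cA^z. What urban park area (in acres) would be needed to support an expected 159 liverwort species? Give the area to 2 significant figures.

36000 acres

z = ln(91/19) / ln(4780/16.1) = 1.5664 / 5.6934 = 0.2751
c = 19 / 16.1^0.2751 = 19 / 2.148 = 8.845
A = (159/8.845)^(1/0.2751) ⇒ ln A = ln(17.98)/0.2751 = 10.5005
A = e^10.5005 ≈ 36333 acres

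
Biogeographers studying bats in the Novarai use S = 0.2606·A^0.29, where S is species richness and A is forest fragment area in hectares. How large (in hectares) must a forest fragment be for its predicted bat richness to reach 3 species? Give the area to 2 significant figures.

4600 hectares

3 = 0.2606 × A^0.29  ⇒  A^0.29 = 3/0.2606 = 11.51
ln A = ln(11.51) / 0.29 = 2.4434 / 0.29 = 8.4255
A = e^8.4255 ≈ 4562 hectares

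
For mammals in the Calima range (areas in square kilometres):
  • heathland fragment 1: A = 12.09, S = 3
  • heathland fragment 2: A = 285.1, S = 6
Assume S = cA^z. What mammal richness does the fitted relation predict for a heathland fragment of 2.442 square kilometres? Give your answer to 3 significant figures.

z = ln(6/3) / ln(285.1/12.09) = 0.6931 / 3.1605 = 0.2193
c = 3 / 12.09^0.2193 = 3 / 1.727 = 1.737
S₃ = 1.737 × 2.442^0.2193 = 1.737 × 1.216 ≈ 2.112

2.11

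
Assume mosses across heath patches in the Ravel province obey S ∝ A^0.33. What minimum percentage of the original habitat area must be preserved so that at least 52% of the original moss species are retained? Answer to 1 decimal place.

13.8%

Need (A_new/A_old)^0.33 = 0.52, so A_new/A_old = 0.52^(1/0.33) = 0.52^3.03
ln(A_new/A_old) = ln 0.52 / 0.33 = -0.6539 / 0.33 = -1.9816
A_new/A_old = e^-1.9816 ≈ 0.1378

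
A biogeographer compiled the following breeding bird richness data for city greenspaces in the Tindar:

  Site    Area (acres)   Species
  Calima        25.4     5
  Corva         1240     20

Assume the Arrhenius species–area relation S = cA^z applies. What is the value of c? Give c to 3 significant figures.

z = ln(S₂/S₁) / ln(A₂/A₁) = ln(20/5) / ln(1240/25.4) = 1.3863 / 3.8881 = 0.3565
c = S₁ / A₁^z = 5 / 25.4^0.3565 = 5 / 3.169 = 1.578

1.58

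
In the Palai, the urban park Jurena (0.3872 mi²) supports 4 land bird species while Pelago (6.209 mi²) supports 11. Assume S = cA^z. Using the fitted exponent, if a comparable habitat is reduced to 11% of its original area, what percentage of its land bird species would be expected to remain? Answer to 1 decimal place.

z = ln(11/4) / ln(6.209/0.3872) = 1.0116 / 2.7748 = 0.3646
S_new/S_old = (A_new/A_old)^z = 0.11^0.3646 = exp(0.3646 × -2.2073) = 0.4472

44.7%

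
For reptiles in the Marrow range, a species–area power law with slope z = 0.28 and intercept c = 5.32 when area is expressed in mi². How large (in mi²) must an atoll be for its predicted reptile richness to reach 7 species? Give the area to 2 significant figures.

7 = 5.32 × A^0.28  ⇒  A^0.28 = 7/5.32 = 1.316
ln A = ln(1.316) / 0.28 = 0.2744 / 0.28 = 0.9801
A = e^0.9801 ≈ 2.665 mi²

2.7 mi²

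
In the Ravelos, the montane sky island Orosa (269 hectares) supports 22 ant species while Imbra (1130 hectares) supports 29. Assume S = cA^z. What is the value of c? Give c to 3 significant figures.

7.49

z = ln(S₂/S₁) / ln(A₂/A₁) = ln(29/22) / ln(1130/269) = 0.2763 / 1.4353 = 0.1925
c = S₁ / A₁^z = 22 / 269^0.1925 = 22 / 2.935 = 7.495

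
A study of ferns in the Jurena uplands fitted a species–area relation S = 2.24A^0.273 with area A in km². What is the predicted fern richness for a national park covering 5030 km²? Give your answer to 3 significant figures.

S = 2.24 × 5030^0.273 = 2.24 × 10.25 ≈ 22.95

22.9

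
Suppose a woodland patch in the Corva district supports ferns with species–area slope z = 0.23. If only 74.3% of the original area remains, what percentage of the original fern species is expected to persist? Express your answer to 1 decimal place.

93.4%

S_new/S_old = (A_new/A_old)^z = 0.743^0.23
= exp(0.23 × ln 0.743) = exp(0.23 × -0.2971) = exp(-0.0683) ≈ 0.934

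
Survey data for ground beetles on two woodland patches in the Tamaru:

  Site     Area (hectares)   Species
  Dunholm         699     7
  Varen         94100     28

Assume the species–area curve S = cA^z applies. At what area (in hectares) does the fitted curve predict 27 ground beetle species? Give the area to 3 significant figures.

z = ln(28/7) / ln(94100/699) = 1.3863 / 4.9025 = 0.2828
c = 7 / 699^0.2828 = 7 / 6.373 = 1.098
A = (27/1.098)^(1/0.2828) ⇒ ln A = ln(24.58)/0.2828 = 11.3235
A = e^11.3235 ≈ 82744 hectares

82700 hectares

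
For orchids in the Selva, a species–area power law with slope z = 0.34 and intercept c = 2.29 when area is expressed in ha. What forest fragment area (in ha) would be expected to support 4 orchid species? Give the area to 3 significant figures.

5.16 ha

4 = 2.29 × A^0.34  ⇒  A^0.34 = 4/2.29 = 1.747
ln A = ln(1.747) / 0.34 = 0.5577 / 0.34 = 1.6404
A = e^1.6404 ≈ 5.157 ha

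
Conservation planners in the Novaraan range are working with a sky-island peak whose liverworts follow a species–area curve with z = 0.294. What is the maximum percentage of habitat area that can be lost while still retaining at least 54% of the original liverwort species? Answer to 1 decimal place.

87.7%

Need (A_new/A_old)^0.294 = 0.54, so A_new/A_old = 0.54^(1/0.294) = 0.54^3.401
ln(A_new/A_old) = ln 0.54 / 0.294 = -0.6162 / 0.294 = -2.0959
A_new/A_old = e^-2.0959 ≈ 0.123
Fraction that can be lost = 1 − 0.123 = 0.877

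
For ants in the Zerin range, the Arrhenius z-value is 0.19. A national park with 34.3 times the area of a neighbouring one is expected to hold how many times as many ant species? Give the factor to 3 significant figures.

S₂/S₁ = (A₂/A₁)^z = 34.3^0.19
ln(S₂/S₁) = 0.19 × ln 34.3 = 0.19 × 3.5351 = 0.6717
S₂/S₁ = e^0.6717 ≈ 1.958

1.96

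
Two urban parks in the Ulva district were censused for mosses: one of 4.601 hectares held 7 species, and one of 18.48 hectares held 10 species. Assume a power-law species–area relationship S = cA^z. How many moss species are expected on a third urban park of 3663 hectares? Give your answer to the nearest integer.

z = ln(10/7) / ln(18.48/4.601) = 0.3567 / 1.3904 = 0.2565
c = 7 / 4.601^0.2565 = 7 / 1.479 = 4.732
S₃ = 4.732 × 3663^0.2565 = 4.732 × 8.207 ≈ 38.84

39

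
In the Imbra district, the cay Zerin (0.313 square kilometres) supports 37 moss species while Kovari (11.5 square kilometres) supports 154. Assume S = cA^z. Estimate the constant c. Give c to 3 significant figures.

z = ln(S₂/S₁) / ln(A₂/A₁) = ln(154/37) / ln(11.5/0.313) = 1.4260 / 3.6039 = 0.3957
c = S₁ / A₁^z = 37 / 0.313^0.3957 = 37 / 0.6315 = 58.59

58.6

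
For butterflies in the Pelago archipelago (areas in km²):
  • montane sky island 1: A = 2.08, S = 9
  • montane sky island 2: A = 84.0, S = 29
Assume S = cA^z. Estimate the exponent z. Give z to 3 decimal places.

Taking logs: ln S = ln c + z ln A, so z = (ln S₂ − ln S₁)/(ln A₂ − ln A₁).
z = ln(29/9) / ln(84/2.08) = ln(3.222) / ln(40.38) = 1.1701 / 3.6984 = 0.3164

0.316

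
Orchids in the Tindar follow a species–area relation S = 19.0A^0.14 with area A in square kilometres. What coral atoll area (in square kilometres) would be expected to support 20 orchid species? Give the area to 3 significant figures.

1.44 square kilometres

20 = 19 × A^0.14  ⇒  A^0.14 = 20/19 = 1.053
ln A = ln(1.053) / 0.14 = 0.0513 / 0.14 = 0.3664
A = e^0.3664 ≈ 1.443 square kilometres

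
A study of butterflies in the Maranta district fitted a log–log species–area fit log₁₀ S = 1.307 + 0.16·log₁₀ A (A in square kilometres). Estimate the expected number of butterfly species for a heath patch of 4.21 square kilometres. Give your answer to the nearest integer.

S = 20.28 × 4.21^0.16
ln S = ln 20.28 + 0.16 × ln 4.21 = 3.0095 + 0.16 × 1.4375 = 3.2395
S = e^3.2395 ≈ 25.52

26 species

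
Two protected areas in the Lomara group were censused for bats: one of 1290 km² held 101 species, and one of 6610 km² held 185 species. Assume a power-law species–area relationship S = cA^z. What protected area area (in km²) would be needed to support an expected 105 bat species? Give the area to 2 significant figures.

1400 km²

z = ln(185/101) / ln(6610/1290) = 0.6052 / 1.6339 = 0.3704
c = 101 / 1290^0.3704 = 101 / 14.2 = 7.114
A = (105/7.114)^(1/0.3704) ⇒ ln A = ln(14.76)/0.3704 = 7.2673
A = e^7.2673 ≈ 1433 km²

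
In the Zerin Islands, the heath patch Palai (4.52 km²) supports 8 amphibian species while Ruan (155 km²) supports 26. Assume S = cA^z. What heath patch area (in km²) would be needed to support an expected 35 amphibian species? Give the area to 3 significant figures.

z = ln(26/8) / ln(155/4.52) = 1.1787 / 3.5349 = 0.3334
c = 8 / 4.52^0.3334 = 8 / 1.654 = 4.838
A = (35/4.838)^(1/0.3334) ⇒ ln A = ln(7.235)/0.3334 = 5.9349
A = e^5.9349 ≈ 378 km²

378 km²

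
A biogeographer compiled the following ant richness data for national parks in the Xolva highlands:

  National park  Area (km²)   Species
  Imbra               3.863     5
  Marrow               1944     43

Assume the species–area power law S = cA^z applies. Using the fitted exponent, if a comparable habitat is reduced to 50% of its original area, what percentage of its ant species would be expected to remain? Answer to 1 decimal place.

78.7%

z = ln(43/5) / ln(1944/3.863) = 2.1518 / 6.2211 = 0.3459
S_new/S_old = (A_new/A_old)^z = 0.5^0.3459 = exp(0.3459 × -0.6931) = 0.7868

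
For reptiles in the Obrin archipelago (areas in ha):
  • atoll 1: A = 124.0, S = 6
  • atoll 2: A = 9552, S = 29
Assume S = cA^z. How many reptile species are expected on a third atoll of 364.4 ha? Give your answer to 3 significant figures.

8.87

z = ln(29/6) / ln(9552/124) = 1.5755 / 4.3442 = 0.3627
c = 6 / 124^0.3627 = 6 / 5.744 = 1.045
S₃ = 1.045 × 364.4^0.3627 = 1.045 × 8.492 ≈ 8.87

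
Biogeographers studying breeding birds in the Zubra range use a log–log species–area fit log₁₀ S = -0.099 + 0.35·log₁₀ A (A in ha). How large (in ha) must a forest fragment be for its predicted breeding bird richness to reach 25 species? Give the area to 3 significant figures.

18900 ha

25 = 0.7962 × A^0.35  ⇒  A^0.35 = 25/0.7962 = 31.4
ln A = ln(31.4) / 0.35 = 3.4468 / 0.35 = 9.8481
A = e^9.8481 ≈ 18922 ha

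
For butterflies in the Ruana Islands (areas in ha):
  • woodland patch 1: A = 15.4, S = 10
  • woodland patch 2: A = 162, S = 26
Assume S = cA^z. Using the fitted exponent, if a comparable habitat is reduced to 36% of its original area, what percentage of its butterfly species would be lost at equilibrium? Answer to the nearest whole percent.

z = ln(26/10) / ln(162/15.4) = 0.9555 / 2.3532 = 0.4060
S_new/S_old = (A_new/A_old)^z = 0.36^0.4060 = exp(0.4060 × -1.0217) = 0.6604
Fraction lost = 1 − 0.6604 = 0.3396

34%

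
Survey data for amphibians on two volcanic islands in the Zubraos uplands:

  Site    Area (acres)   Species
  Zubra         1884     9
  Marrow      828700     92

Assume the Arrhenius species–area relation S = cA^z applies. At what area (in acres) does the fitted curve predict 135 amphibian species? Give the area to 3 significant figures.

2260000 acres

z = ln(92/9) / ln(828700/1884) = 2.3246 / 6.0865 = 0.3819
c = 9 / 1884^0.3819 = 9 / 17.82 = 0.5051
A = (135/0.5051)^(1/0.3819) ⇒ ln A = ln(267.3)/0.3819 = 14.6317
A = e^14.6317 ≈ 2261875 acres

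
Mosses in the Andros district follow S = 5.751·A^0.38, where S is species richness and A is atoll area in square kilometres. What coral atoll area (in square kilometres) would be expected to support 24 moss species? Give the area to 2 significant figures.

43 square kilometres

24 = 5.751 × A^0.38  ⇒  A^0.38 = 24/5.751 = 4.173
ln A = ln(4.173) / 0.38 = 1.4287 / 0.38 = 3.7597
A = e^3.7597 ≈ 42.93 square kilometres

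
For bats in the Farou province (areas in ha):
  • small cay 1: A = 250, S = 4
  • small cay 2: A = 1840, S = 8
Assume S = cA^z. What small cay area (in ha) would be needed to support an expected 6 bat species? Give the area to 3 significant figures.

z = ln(8/4) / ln(1840/250) = 0.6931 / 1.9961 = 0.3473
c = 4 / 250^0.3473 = 4 / 6.803 = 0.588
A = (6/0.588)^(1/0.3473) ⇒ ln A = ln(10.2)/0.3473 = 6.6891
A = e^6.6891 ≈ 803.6 ha

804 ha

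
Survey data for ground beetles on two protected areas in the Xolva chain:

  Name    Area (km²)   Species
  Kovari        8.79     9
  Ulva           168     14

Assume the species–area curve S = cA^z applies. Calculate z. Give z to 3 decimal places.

Taking logs: ln S = ln c + z ln A, so z = (ln S₂ − ln S₁)/(ln A₂ − ln A₁).
z = ln(14/9) / ln(168/8.79) = ln(1.556) / ln(19.11) = 0.4418 / 2.9503 = 0.1498

0.150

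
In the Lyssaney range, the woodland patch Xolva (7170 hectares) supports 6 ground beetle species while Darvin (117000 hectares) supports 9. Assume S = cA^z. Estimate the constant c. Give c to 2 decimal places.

z = ln(S₂/S₁) / ln(A₂/A₁) = ln(9/6) / ln(117000/7170) = 0.4055 / 2.7923 = 0.1452
c = S₁ / A₁^z = 6 / 7170^0.1452 = 6 / 3.63 = 1.653

1.65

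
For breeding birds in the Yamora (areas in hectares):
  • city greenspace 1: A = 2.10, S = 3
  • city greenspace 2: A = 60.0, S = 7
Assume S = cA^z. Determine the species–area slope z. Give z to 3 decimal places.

0.253

Taking logs: ln S = ln c + z ln A, so z = (ln S₂ − ln S₁)/(ln A₂ − ln A₁).
z = ln(7/3) / ln(60/2.1) = ln(2.333) / ln(28.57) = 0.8473 / 3.3524 = 0.2527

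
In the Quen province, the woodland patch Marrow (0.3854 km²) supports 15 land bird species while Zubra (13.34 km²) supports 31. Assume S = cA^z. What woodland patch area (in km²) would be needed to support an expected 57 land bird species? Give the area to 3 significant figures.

261 km²

z = ln(31/15) / ln(13.34/0.3854) = 0.7259 / 3.5442 = 0.2048
c = 15 / 0.3854^0.2048 = 15 / 0.8226 = 18.23
A = (57/18.23)^(1/0.2048) ⇒ ln A = ln(3.126)/0.2048 = 5.5644
A = e^5.5644 ≈ 261 km²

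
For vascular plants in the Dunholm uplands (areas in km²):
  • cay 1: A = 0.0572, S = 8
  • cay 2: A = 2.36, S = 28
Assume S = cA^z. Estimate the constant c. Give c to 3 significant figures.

z = ln(S₂/S₁) / ln(A₂/A₁) = ln(28/8) / ln(2.36/0.0572) = 1.2528 / 3.7199 = 0.3368
c = S₁ / A₁^z = 8 / 0.0572^0.3368 = 8 / 0.3815 = 20.97

21.0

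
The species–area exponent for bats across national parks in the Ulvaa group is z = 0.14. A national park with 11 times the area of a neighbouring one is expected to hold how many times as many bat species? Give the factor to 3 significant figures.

1.40

S₂/S₁ = (A₂/A₁)^z = 11^0.14
ln(S₂/S₁) = 0.14 × ln 11 = 0.14 × 2.3979 = 0.3357
S₂/S₁ = e^0.3357 ≈ 1.399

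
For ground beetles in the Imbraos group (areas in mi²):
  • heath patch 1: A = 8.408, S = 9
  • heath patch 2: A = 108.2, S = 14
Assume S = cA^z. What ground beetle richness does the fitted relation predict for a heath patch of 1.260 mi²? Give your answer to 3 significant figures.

z = ln(14/9) / ln(108.2/8.408) = 0.4418 / 2.5548 = 0.1729
c = 9 / 8.408^0.1729 = 9 / 1.445 = 6.228
S₃ = 6.228 × 1.26^0.1729 = 6.228 × 1.041 ≈ 6.482

6.48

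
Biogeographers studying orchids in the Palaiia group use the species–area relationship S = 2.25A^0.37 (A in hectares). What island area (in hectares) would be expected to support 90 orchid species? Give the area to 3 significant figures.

21400 hectares

90 = 2.25 × A^0.37  ⇒  A^0.37 = 90/2.25 = 40
ln A = ln(40) / 0.37 = 3.6889 / 0.37 = 9.9699
A = e^9.9699 ≈ 21374 hectares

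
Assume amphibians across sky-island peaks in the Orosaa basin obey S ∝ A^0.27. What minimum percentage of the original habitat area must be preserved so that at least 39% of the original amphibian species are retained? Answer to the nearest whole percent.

Need (A_new/A_old)^0.27 = 0.39, so A_new/A_old = 0.39^(1/0.27) = 0.39^3.704
ln(A_new/A_old) = ln 0.39 / 0.27 = -0.9416 / 0.27 = -3.4874
A_new/A_old = e^-3.4874 ≈ 0.03058

3%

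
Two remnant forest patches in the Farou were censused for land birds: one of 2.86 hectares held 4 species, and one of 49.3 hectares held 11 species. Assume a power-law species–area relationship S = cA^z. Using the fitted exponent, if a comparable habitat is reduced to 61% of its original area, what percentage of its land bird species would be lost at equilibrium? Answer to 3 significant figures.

16.1%

z = ln(11/4) / ln(49.3/2.86) = 1.0116 / 2.8471 = 0.3553
S_new/S_old = (A_new/A_old)^z = 0.61^0.3553 = exp(0.3553 × -0.4943) = 0.8389
Fraction lost = 1 − 0.8389 = 0.1611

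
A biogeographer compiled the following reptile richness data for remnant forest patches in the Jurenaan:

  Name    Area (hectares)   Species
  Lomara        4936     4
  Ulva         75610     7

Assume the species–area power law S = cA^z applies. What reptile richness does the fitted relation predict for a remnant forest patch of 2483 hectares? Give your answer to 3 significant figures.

z = ln(7/4) / ln(75610/4936) = 0.5596 / 2.7290 = 0.2051
c = 4 / 4936^0.2051 = 4 / 5.72 = 0.6994
S₃ = 0.6994 × 2483^0.2051 = 0.6994 × 4.968 ≈ 3.474

3.47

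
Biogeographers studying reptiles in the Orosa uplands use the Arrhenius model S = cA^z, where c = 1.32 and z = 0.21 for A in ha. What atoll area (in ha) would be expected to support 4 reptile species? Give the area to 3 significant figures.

4 = 1.32 × A^0.21  ⇒  A^0.21 = 4/1.32 = 3.03
ln A = ln(3.03) / 0.21 = 1.1087 / 0.21 = 5.2793
A = e^5.2793 ≈ 196.2 ha

196 ha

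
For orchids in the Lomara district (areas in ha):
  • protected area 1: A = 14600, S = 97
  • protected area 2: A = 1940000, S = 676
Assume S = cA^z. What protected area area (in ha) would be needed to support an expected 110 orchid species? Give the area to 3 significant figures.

20000 ha

z = ln(676/97) / ln(1940000/14600) = 1.9415 / 4.8894 = 0.3971
c = 97 / 14600^0.3971 = 97 / 45.04 = 2.154
A = (110/2.154)^(1/0.3971) ⇒ ln A = ln(51.07)/0.3971 = 9.9055
A = e^9.9055 ≈ 20041 ha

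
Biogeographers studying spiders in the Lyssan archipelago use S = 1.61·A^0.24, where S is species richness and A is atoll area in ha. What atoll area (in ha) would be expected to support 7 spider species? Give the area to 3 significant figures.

457 ha

7 = 1.61 × A^0.24  ⇒  A^0.24 = 7/1.61 = 4.348
ln A = ln(4.348) / 0.24 = 1.4697 / 0.24 = 6.1236
A = e^6.1236 ≈ 456.5 ha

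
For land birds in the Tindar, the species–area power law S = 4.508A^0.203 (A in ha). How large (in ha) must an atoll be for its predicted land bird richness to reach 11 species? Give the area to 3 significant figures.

81.0 ha

11 = 4.508 × A^0.203  ⇒  A^0.203 = 11/4.508 = 2.44
ln A = ln(2.44) / 0.203 = 0.8920 / 0.203 = 4.3943
A = e^4.3943 ≈ 80.99 ha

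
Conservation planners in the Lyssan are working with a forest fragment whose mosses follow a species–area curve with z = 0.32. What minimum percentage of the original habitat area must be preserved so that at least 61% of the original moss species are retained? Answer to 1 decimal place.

21.3%

Need (A_new/A_old)^0.32 = 0.61, so A_new/A_old = 0.61^(1/0.32) = 0.61^3.125
ln(A_new/A_old) = ln 0.61 / 0.32 = -0.4943 / 0.32 = -1.5447
A_new/A_old = e^-1.5447 ≈ 0.2134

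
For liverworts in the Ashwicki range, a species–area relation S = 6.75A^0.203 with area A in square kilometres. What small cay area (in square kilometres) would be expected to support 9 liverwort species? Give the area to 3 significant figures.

4.13 square kilometres

9 = 6.75 × A^0.203  ⇒  A^0.203 = 9/6.75 = 1.333
ln A = ln(1.333) / 0.203 = 0.2877 / 0.203 = 1.4172
A = e^1.4172 ≈ 4.125 square kilometres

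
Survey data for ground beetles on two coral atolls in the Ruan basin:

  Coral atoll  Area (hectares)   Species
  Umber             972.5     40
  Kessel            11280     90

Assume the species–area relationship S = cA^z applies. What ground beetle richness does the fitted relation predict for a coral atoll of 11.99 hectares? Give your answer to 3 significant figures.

z = ln(90/40) / ln(11280/972.5) = 0.8109 / 2.4509 = 0.3309
c = 40 / 972.5^0.3309 = 40 / 9.741 = 4.106
S₃ = 4.106 × 11.99^0.3309 = 4.106 × 2.275 ≈ 9.341

9.34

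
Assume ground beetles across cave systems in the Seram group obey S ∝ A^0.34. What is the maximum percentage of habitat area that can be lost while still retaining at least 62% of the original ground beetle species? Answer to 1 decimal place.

75.5%

Need (A_new/A_old)^0.34 = 0.62, so A_new/A_old = 0.62^(1/0.34) = 0.62^2.941
ln(A_new/A_old) = ln 0.62 / 0.34 = -0.4780 / 0.34 = -1.4060
A_new/A_old = e^-1.4060 ≈ 0.2451
Fraction that can be lost = 1 − 0.2451 = 0.7549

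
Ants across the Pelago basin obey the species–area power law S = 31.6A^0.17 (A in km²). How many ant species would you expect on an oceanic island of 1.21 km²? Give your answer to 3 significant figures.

S = 31.6 × 1.21^0.17
ln S = ln 31.6 + 0.17 × ln 1.21 = 3.4532 + 0.17 × 0.1906 = 3.4856
S = e^3.4856 ≈ 32.64

32.6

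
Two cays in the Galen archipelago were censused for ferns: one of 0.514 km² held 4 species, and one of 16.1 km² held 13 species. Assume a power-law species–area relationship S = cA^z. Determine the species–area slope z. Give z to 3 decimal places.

0.342

Taking logs: ln S = ln c + z ln A, so z = (ln S₂ − ln S₁)/(ln A₂ − ln A₁).
z = ln(13/4) / ln(16.1/0.514) = ln(3.25) / ln(31.32) = 1.1787 / 3.4444 = 0.3422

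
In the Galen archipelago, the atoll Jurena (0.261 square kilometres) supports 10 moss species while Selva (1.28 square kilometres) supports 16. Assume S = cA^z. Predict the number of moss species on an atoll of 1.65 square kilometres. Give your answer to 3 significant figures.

z = ln(16/10) / ln(1.28/0.261) = 0.4700 / 1.5901 = 0.2956
c = 10 / 0.261^0.2956 = 10 / 0.6723 = 14.87
S₃ = 14.87 × 1.65^0.2956 = 14.87 × 1.16 ≈ 17.25

17.2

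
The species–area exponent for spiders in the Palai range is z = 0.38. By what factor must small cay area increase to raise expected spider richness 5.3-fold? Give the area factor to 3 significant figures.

80.5

(A₂/A₁)^0.38 = 5.3, so A₂/A₁ = 5.3^(1/0.38) = 5.3^2.632
ln(A₂/A₁) = ln 5.3 / 0.38 = 1.6677 / 0.38 = 4.3887
A₂/A₁ = e^4.3887 ≈ 80.54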